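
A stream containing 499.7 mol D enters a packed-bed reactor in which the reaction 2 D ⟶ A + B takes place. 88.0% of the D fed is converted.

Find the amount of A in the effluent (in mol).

D reacted = 0.88 × 499.7 = 439.7 mol; ν_D = −2, so ξ = 439.7/2 = 219.9 mol.
Outlet amounts (n = n₀ + ν ξ):
  D: 499.7 − 2(219.9) = 59.96
  A: 0 + 1(219.9) = 219.9
  B: 0 + 1(219.9) = 219.9

220 mol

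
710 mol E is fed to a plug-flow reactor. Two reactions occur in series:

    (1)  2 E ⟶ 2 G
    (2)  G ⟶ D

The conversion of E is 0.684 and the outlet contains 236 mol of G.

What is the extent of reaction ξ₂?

Conversion of E: E consumed = 2ξ₁ = 0.684 × 710 → ξ₁ = 242.8 mol.
G balance: n_G = 0 + 2ξ₁ − 1ξ₂ = 236 → ξ₂ = (2·242.8 − 236)/1 = 249.6 mol.
Outlet amounts (n = n₀ + Σ ν·ξ):
  E: 710 − 2(242.8) = 224.4
  G: 0 + 2(242.8) − 1(249.6) = 236
  D: 0 + 1(249.6) = 249.6

ξ₂ = 250 mol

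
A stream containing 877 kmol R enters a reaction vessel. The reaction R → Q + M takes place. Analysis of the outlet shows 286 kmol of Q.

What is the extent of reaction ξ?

ξ = 286 kmol

For Q: n = n₀ + 1ξ → 286 = 0 + 1ξ, giving ξ = 286 kmol.
Outlet amounts (n = n₀ + ν ξ):
  R: 877 − 1(286) = 591
  Q: 0 + 1(286) = 286
  M: 0 + 1(286) = 286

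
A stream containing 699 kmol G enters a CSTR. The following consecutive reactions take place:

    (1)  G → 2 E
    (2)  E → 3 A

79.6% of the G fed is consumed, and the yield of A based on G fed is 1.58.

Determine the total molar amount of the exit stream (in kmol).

Conversion of G: G consumed = 1ξ₁ = 0.796 × 699 → ξ₁ = 556.4 kmol.
Yield of A: 3ξ₂ / 699 = 1.58 → ξ₂ = 368.1 kmol.
Outlet amounts (n = n₀ + Σ ν·ξ):
  G: 699 − 1(556.4) = 142.6
  E: 0 + 2(556.4) − 1(368.1) = 744.7
  A: 0 + 3(368.1) = 1104
Total out = 142.6 + 744.7 + 1104 = 1992 kmol.

1990 kmol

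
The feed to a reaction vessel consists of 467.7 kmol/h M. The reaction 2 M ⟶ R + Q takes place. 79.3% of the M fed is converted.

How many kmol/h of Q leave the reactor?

M reacted = 0.793 × 467.7 = 370.9 kmol/h; ν_M = −2, so ξ = 370.9/2 = 185.4 kmol/h.
Outlet amounts (n = n₀ + ν ξ):
  M: 467.7 − 2(185.4) = 96.81
  R: 0 + 1(185.4) = 185.4
  Q: 0 + 1(185.4) = 185.4

185 kmol/h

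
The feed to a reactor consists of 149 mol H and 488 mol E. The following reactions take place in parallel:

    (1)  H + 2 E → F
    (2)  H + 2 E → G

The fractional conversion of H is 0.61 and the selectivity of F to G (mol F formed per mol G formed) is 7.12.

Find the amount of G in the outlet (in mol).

11.2 mol

Conversion of H: H consumed = 0.61 × 149 = 90.89 mol = 1ξ₁ + 1ξ₂.
Selectivity: 1ξ₁ / (1ξ₂) = 7.12 → ξ₁ = 7.12 ξ₂.
Substitute: (1·7.12 + 1) ξ₂ = 90.89 → ξ₂ = 11.19 mol, ξ₁ = 79.7 mol.
Outlet amounts (n = n₀ + Σ ν·ξ):
  H: 149 − 1(79.7) − 1(11.19) = 58.11
  E: 488 − 2(79.7) − 2(11.19) = 306.2
  F: 0 + 1(79.7) = 79.7
  G: 0 + 1(11.19) = 11.19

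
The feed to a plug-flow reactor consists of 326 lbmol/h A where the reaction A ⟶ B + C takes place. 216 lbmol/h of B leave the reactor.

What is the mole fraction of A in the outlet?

For B: n = n₀ + 1ξ → 216 = 0 + 1ξ, giving ξ = 216 lbmol/h.
Outlet amounts (n = n₀ + ν ξ):
  A: 326 − 1(216) = 110
  B: 0 + 1(216) = 216
  C: 0 + 1(216) = 216
Total out = 542 lbmol/h; y_A = 110 / 542 = 0.203.

0.203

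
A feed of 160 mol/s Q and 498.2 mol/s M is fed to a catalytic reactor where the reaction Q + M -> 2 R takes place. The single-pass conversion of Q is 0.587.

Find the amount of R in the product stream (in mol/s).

188 mol/s

Q reacted = 0.587 × 160 = 93.92 mol/s; ν_Q = −1, so ξ = 93.92/1 = 93.92 mol/s.
Outlet amounts (n = n₀ + ν ξ):
  Q: 160 − 1(93.92) = 66.08
  M: 498.2 − 1(93.92) = 404.3
  R: 0 + 2(93.92) = 187.8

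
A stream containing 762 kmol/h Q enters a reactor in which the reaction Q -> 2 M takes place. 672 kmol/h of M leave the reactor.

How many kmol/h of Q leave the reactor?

For M: n = n₀ + 2ξ → 672 = 0 + 2ξ, giving ξ = 336 kmol/h.
Outlet amounts (n = n₀ + ν ξ):
  Q: 762 − 1(336) = 426
  M: 0 + 2(336) = 672

426 kmol/h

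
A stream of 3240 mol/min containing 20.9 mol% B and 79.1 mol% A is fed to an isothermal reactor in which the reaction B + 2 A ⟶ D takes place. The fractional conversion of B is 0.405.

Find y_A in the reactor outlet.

0.748

B reacted = 0.405 × 677.2 = 274.2 mol/min; ν_B = −1, so ξ = 274.2/1 = 274.2 mol/min.
Outlet amounts (n = n₀ + ν ξ):
  B: 677.2 − 1(274.2) = 402.9
  A: 2563 − 2(274.2) = 2014
  D: 0 + 1(274.2) = 274.2
Total out = 2692 mol/min; y_A = 2014 / 2692 = 0.7484.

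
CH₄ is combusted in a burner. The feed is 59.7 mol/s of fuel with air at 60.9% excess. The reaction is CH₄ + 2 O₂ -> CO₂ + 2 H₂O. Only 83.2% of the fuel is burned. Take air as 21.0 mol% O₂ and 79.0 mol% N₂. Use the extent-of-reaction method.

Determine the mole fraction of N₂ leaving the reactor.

0.742

Stoichiometric O₂ = 2 × 59.7 = 119.4 mol/s; O₂ fed = 119.4 × 1.609 = 192.1 mol/s.
N₂ fed = 192.1 × 79/21 = 722.7 mol/s.
Fuel reacted = 0.832 × 59.7 → ξ = 49.67 mol/s.
Outlet (n = n₀ + ν ξ):
  CH₄: 59.7 − 1(49.67) = 10.03
  O₂: 192.1 − 2(49.67) = 92.77
  N₂: 722.7 (inert)
  CO₂: 0 + 1(49.67) = 49.67
  H₂O: 0 + 2(49.67) = 99.34
Total out = 974.5 mol/s; y_N₂ = 722.7 / 974.5 = 0.7416.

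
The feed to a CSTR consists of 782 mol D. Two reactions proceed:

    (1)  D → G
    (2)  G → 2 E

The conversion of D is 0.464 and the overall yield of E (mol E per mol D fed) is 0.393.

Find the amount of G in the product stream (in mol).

209 mol

Conversion of D: D consumed = 1ξ₁ = 0.464 × 782 → ξ₁ = 362.8 mol.
Yield of E: 2ξ₂ / 782 = 0.393 → ξ₂ = 153.7 mol.
Outlet amounts (n = n₀ + Σ ν·ξ):
  D: 782 − 1(362.8) = 419.2
  G: 0 + 1(362.8) − 1(153.7) = 209.2
  E: 0 + 2(153.7) = 307.3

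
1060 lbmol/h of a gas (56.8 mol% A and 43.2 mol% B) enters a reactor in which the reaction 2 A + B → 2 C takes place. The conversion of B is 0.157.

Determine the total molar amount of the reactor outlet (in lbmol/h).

988 lbmol/h

B reacted = 0.157 × 457.9 = 71.89 lbmol/h; ν_B = −1, so ξ = 71.89/1 = 71.89 lbmol/h.
Outlet amounts (n = n₀ + ν ξ):
  A: 602.1 − 2(71.89) = 458.3
  B: 457.9 − 1(71.89) = 386
  C: 0 + 2(71.89) = 143.8
Total out = 458.3 + 386 + 143.8 = 988.1 lbmol/h.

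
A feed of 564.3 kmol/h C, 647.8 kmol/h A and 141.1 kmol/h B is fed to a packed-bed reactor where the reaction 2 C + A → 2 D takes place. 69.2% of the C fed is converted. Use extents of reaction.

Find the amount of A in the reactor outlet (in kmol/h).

453 kmol/h

C reacted = 0.692 × 564.3 = 390.5 kmol/h; ν_C = −2, so ξ = 390.5/2 = 195.2 kmol/h.
Outlet amounts (n = n₀ + ν ξ):
  C: 564.3 − 2(195.2) = 173.8
  A: 647.8 − 1(195.2) = 452.6
  D: 0 + 2(195.2) = 390.5
  B: 141.1 (inert)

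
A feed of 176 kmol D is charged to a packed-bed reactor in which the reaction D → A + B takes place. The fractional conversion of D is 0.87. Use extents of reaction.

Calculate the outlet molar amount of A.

D reacted = 0.87 × 176 = 153.1 kmol; ν_D = −1, so ξ = 153.1/1 = 153.1 kmol.
Outlet amounts (n = n₀ + ν ξ):
  D: 176 − 1(153.1) = 22.88
  A: 0 + 1(153.1) = 153.1
  B: 0 + 1(153.1) = 153.1

153 kmol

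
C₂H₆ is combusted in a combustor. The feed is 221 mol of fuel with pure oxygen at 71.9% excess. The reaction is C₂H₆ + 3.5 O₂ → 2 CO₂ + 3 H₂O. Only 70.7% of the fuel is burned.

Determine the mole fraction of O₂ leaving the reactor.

Stoichiometric O₂ = 3.5 × 221 = 773.5 mol; O₂ fed = 773.5 × 1.719 = 1330 mol.
Fuel reacted = 0.707 × 221 → ξ = 156.2 mol.
Outlet (n = n₀ + ν ξ):
  C₂H₆: 221 − 1(156.2) = 64.75
  O₂: 1330 − 3.5(156.2) = 782.8
  CO₂: 0 + 2(156.2) = 312.5
  H₂O: 0 + 3(156.2) = 468.7
Total out = 1629 mol; y_O₂ = 782.8 / 1629 = 0.4806.

0.481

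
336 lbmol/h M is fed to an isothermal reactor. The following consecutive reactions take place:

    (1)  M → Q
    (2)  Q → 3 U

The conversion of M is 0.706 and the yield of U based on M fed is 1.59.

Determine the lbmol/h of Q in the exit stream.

Conversion of M: M consumed = 1ξ₁ = 0.706 × 336 → ξ₁ = 237.2 lbmol/h.
Yield of U: 3ξ₂ / 336 = 1.59 → ξ₂ = 178.1 lbmol/h.
Outlet amounts (n = n₀ + Σ ν·ξ):
  M: 336 − 1(237.2) = 98.78
  Q: 0 + 1(237.2) − 1(178.1) = 59.14
  U: 0 + 3(178.1) = 534.2

59.1 lbmol/h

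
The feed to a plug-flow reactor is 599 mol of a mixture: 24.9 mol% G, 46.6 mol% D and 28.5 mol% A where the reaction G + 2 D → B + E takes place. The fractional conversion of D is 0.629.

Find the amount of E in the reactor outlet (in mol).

87.8 mol

D reacted = 0.629 × 279.1 = 175.6 mol; ν_D = −2, so ξ = 175.6/2 = 87.79 mol.
Outlet amounts (n = n₀ + ν ξ):
  G: 149.2 − 1(87.79) = 61.36
  D: 279.1 − 2(87.79) = 103.6
  B: 0 + 1(87.79) = 87.79
  E: 0 + 1(87.79) = 87.79
  A: 170.7 (inert)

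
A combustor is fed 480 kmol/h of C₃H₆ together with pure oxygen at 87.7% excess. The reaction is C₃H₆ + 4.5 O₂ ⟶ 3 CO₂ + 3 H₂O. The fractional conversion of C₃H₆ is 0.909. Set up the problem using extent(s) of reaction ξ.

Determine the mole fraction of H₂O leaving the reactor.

Stoichiometric O₂ = 4.5 × 480 = 2160 kmol/h; O₂ fed = 2160 × 1.877 = 4054 kmol/h.
Fuel reacted = 0.909 × 480 → ξ = 436.3 kmol/h.
Outlet (n = n₀ + ν ξ):
  C₃H₆: 480 − 1(436.3) = 43.68
  O₂: 4054 − 4.5(436.3) = 2091
  CO₂: 0 + 3(436.3) = 1309
  H₂O: 0 + 3(436.3) = 1309
Total out = 4752 kmol/h; y_H₂O = 1309 / 4752 = 0.2754.

0.275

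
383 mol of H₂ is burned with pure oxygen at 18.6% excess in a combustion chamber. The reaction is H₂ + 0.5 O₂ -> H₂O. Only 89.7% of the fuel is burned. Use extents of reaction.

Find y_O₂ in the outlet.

Stoichiometric O₂ = 0.5 × 383 = 191.5 mol; O₂ fed = 191.5 × 1.186 = 227.1 mol.
Fuel reacted = 0.897 × 383 → ξ = 343.6 mol.
Outlet (n = n₀ + ν ξ):
  H₂: 383 − 1(343.6) = 39.45
  O₂: 227.1 − 0.5(343.6) = 55.34
  H₂O: 0 + 1(343.6) = 343.6
Total out = 438.3 mol; y_O₂ = 55.34 / 438.3 = 0.1263.

0.126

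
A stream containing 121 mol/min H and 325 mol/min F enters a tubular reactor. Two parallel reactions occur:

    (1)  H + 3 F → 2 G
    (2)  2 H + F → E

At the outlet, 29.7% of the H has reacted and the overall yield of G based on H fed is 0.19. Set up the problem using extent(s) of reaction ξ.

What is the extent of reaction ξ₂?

ξ₂ = 12.2 mol/min

Yield of G: 2ξ₁ / 121 = 0.19 → ξ₁ = 11.5 mol/min.
Conversion of H: 1ξ₁ + 2ξ₂ = 0.297 × 121 = 35.94 → ξ₂ = 12.22 mol/min.
Outlet amounts (n = n₀ + Σ ν·ξ):
  H: 121 − 1(11.5) − 2(12.22) = 85.06
  F: 325 − 3(11.5) − 1(12.22) = 278.3
  G: 0 + 2(11.5) = 22.99
  E: 0 + 1(12.22) = 12.22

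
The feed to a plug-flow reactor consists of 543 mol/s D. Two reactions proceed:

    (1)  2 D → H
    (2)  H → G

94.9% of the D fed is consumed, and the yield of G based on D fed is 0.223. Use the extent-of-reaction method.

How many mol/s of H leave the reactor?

137 mol/s

Conversion of D: D consumed = 2ξ₁ = 0.949 × 543 → ξ₁ = 257.7 mol/s.
Yield of G: 1ξ₂ / 543 = 0.223 → ξ₂ = 121.1 mol/s.
Outlet amounts (n = n₀ + Σ ν·ξ):
  D: 543 − 2(257.7) = 27.69
  H: 0 + 1(257.7) − 1(121.1) = 136.6
  G: 0 + 1(121.1) = 121.1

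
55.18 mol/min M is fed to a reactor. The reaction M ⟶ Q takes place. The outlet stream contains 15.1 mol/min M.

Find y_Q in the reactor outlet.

For M: n = n₀ − 1ξ → 15.1 = 55.18 − 1ξ, giving ξ = 40.08 mol/min.
Outlet amounts (n = n₀ + ν ξ):
  M: 55.18 − 1(40.08) = 15.1
  Q: 0 + 1(40.08) = 40.08
Total out = 55.18 mol/min; y_Q = 40.08 / 55.18 = 0.7264.

0.726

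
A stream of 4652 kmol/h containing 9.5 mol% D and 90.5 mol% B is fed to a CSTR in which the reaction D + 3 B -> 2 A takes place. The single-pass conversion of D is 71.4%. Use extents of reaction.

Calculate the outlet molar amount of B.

3260 kmol/h

D reacted = 0.714 × 441.9 = 315.5 kmol/h; ν_D = −1, so ξ = 315.5/1 = 315.5 kmol/h.
Outlet amounts (n = n₀ + ν ξ):
  D: 441.9 − 1(315.5) = 126.4
  B: 4210 − 3(315.5) = 3263
  A: 0 + 2(315.5) = 631.1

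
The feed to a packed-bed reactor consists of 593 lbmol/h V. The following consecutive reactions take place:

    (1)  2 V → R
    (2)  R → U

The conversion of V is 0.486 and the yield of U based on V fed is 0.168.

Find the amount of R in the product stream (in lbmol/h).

44.5 lbmol/h

Conversion of V: V consumed = 2ξ₁ = 0.486 × 593 → ξ₁ = 144.1 lbmol/h.
Yield of U: 1ξ₂ / 593 = 0.168 → ξ₂ = 99.62 lbmol/h.
Outlet amounts (n = n₀ + Σ ν·ξ):
  V: 593 − 2(144.1) = 304.8
  R: 0 + 1(144.1) − 1(99.62) = 44.47
  U: 0 + 1(99.62) = 99.62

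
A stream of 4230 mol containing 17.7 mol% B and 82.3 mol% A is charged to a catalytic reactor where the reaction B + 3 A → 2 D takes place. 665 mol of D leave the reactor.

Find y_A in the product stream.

For D: n = n₀ + 2ξ → 665 = 0 + 2ξ, giving ξ = 332.5 mol.
Outlet amounts (n = n₀ + ν ξ):
  B: 748.7 − 1(332.5) = 416.2
  A: 3481 − 3(332.5) = 2484
  D: 0 + 2(332.5) = 665
Total out = 3565 mol; y_A = 2484 / 3565 = 0.6967.

0.697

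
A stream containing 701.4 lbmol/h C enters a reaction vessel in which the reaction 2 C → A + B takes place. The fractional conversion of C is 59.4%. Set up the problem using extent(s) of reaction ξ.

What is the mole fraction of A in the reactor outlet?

C reacted = 0.594 × 701.4 = 416.6 lbmol/h; ν_C = −2, so ξ = 416.6/2 = 208.3 lbmol/h.
Outlet amounts (n = n₀ + ν ξ):
  C: 701.4 − 2(208.3) = 284.8
  A: 0 + 1(208.3) = 208.3
  B: 0 + 1(208.3) = 208.3
Total out = 701.4 lbmol/h; y_A = 208.3 / 701.4 = 0.297.

0.297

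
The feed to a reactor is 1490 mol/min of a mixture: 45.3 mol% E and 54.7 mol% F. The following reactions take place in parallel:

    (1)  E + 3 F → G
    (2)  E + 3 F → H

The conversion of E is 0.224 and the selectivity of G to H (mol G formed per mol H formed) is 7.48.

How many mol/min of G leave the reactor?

Conversion of E: E consumed = 0.224 × 675 = 151.2 mol/min = 1ξ₁ + 1ξ₂.
Selectivity: 1ξ₁ / (1ξ₂) = 7.48 → ξ₁ = 7.48 ξ₂.
Substitute: (1·7.48 + 1) ξ₂ = 151.2 → ξ₂ = 17.83 mol/min, ξ₁ = 133.4 mol/min.
Outlet amounts (n = n₀ + Σ ν·ξ):
  E: 675 − 1(133.4) − 1(17.83) = 523.8
  F: 815 − 3(133.4) − 3(17.83) = 361.5
  G: 0 + 1(133.4) = 133.4
  H: 0 + 1(17.83) = 17.83

133 mol/min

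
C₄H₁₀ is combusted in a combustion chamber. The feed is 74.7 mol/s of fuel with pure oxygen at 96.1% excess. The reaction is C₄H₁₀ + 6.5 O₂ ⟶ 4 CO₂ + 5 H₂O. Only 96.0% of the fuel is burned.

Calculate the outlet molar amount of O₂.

486 mol/s

Stoichiometric O₂ = 6.5 × 74.7 = 485.6 mol/s; O₂ fed = 485.6 × 1.961 = 952.2 mol/s.
Fuel reacted = 0.96 × 74.7 → ξ = 71.71 mol/s.
Outlet (n = n₀ + ν ξ):
  C₄H₁₀: 74.7 − 1(71.71) = 2.988
  O₂: 952.2 − 6.5(71.71) = 486
  CO₂: 0 + 4(71.71) = 286.8
  H₂O: 0 + 5(71.71) = 358.6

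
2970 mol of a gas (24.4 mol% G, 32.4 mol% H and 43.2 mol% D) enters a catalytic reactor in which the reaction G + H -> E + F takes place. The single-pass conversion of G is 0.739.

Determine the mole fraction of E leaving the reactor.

G reacted = 0.739 × 724.7 = 535.5 mol; ν_G = −1, so ξ = 535.5/1 = 535.5 mol.
Outlet amounts (n = n₀ + ν ξ):
  G: 724.7 − 1(535.5) = 189.1
  H: 962.3 − 1(535.5) = 426.7
  E: 0 + 1(535.5) = 535.5
  F: 0 + 1(535.5) = 535.5
  D: 1283 (inert)
Total out = 2970 mol; y_E = 535.5 / 2970 = 0.1803.

0.18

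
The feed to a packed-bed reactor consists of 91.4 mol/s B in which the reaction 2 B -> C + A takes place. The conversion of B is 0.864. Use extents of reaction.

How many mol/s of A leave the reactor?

39.5 mol/s

B reacted = 0.864 × 91.4 = 78.97 mol/s; ν_B = −2, so ξ = 78.97/2 = 39.48 mol/s.
Outlet amounts (n = n₀ + ν ξ):
  B: 91.4 − 2(39.48) = 12.43
  C: 0 + 1(39.48) = 39.48
  A: 0 + 1(39.48) = 39.48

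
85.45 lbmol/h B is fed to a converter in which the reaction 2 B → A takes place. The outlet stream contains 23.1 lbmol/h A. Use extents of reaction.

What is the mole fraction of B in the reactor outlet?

For A: n = n₀ + 1ξ → 23.1 = 0 + 1ξ, giving ξ = 23.1 lbmol/h.
Outlet amounts (n = n₀ + ν ξ):
  B: 85.45 − 2(23.1) = 39.25
  A: 0 + 1(23.1) = 23.1
Total out = 62.35 lbmol/h; y_B = 39.25 / 62.35 = 0.6295.

0.63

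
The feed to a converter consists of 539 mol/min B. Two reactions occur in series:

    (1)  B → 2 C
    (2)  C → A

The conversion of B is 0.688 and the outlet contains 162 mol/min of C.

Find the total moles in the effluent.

Conversion of B: B consumed = 1ξ₁ = 0.688 × 539 → ξ₁ = 370.8 mol/min.
C balance: n_C = 0 + 2ξ₁ − 1ξ₂ = 162 → ξ₂ = (2·370.8 − 162)/1 = 579.7 mol/min.
Outlet amounts (n = n₀ + Σ ν·ξ):
  B: 539 − 1(370.8) = 168.2
  C: 0 + 2(370.8) − 1(579.7) = 162
  A: 0 + 1(579.7) = 579.7
Total out = 168.2 + 162 + 579.7 = 909.8 mol/min.

910 mol/min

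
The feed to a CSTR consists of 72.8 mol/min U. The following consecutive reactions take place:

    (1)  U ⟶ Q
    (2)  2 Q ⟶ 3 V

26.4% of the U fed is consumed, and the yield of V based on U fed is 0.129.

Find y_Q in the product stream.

Conversion of U: U consumed = 1ξ₁ = 0.264 × 72.8 → ξ₁ = 19.22 mol/min.
Yield of V: 3ξ₂ / 72.8 = 0.129 → ξ₂ = 3.13 mol/min.
Outlet amounts (n = n₀ + Σ ν·ξ):
  U: 72.8 − 1(19.22) = 53.58
  Q: 0 + 1(19.22) − 2(3.13) = 12.96
  V: 0 + 3(3.13) = 9.391
Total out = 75.93 mol/min; y_Q = 12.96 / 75.93 = 0.1707.

0.171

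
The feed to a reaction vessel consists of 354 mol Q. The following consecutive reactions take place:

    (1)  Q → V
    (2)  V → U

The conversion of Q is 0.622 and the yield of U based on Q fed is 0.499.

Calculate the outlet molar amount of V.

Conversion of Q: Q consumed = 1ξ₁ = 0.622 × 354 → ξ₁ = 220.2 mol.
Yield of U: 1ξ₂ / 354 = 0.499 → ξ₂ = 176.6 mol.
Outlet amounts (n = n₀ + Σ ν·ξ):
  Q: 354 − 1(220.2) = 133.8
  V: 0 + 1(220.2) − 1(176.6) = 43.54
  U: 0 + 1(176.6) = 176.6

43.5 mol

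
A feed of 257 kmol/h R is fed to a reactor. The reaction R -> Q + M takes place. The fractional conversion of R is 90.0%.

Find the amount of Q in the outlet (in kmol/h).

231 kmol/h

R reacted = 0.9 × 257 = 231.3 kmol/h; ν_R = −1, so ξ = 231.3/1 = 231.3 kmol/h.
Outlet amounts (n = n₀ + ν ξ):
  R: 257 − 1(231.3) = 25.7
  Q: 0 + 1(231.3) = 231.3
  M: 0 + 1(231.3) = 231.3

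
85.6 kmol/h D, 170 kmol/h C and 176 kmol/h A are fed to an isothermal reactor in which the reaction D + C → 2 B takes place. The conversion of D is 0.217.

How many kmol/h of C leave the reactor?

D reacted = 0.217 × 85.6 = 18.58 kmol/h; ν_D = −1, so ξ = 18.58/1 = 18.58 kmol/h.
Outlet amounts (n = n₀ + ν ξ):
  D: 85.6 − 1(18.58) = 67.02
  C: 170 − 1(18.58) = 151.4
  B: 0 + 2(18.58) = 37.15
  A: 176 (inert)

151 kmol/h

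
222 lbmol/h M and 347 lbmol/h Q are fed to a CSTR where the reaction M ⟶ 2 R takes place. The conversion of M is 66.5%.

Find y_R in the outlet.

M reacted = 0.665 × 222 = 147.6 lbmol/h; ν_M = −1, so ξ = 147.6/1 = 147.6 lbmol/h.
Outlet amounts (n = n₀ + ν ξ):
  M: 222 − 1(147.6) = 74.37
  R: 0 + 2(147.6) = 295.3
  Q: 347 (inert)
Total out = 716.6 lbmol/h; y_R = 295.3 / 716.6 = 0.412.

0.412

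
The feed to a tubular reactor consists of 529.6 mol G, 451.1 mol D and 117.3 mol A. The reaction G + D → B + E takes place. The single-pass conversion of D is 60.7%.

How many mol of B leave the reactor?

274 mol

D reacted = 0.607 × 451.1 = 273.8 mol; ν_D = −1, so ξ = 273.8/1 = 273.8 mol.
Outlet amounts (n = n₀ + ν ξ):
  G: 529.6 − 1(273.8) = 255.8
  D: 451.1 − 1(273.8) = 177.3
  B: 0 + 1(273.8) = 273.8
  E: 0 + 1(273.8) = 273.8
  A: 117.3 (inert)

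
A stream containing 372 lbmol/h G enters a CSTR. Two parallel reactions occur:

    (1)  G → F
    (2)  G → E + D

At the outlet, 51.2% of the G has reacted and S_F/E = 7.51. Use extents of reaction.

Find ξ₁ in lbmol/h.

Conversion of G: G consumed = 0.512 × 372 = 190.5 lbmol/h = 1ξ₁ + 1ξ₂.
Selectivity: 1ξ₁ / (1ξ₂) = 7.51 → ξ₁ = 7.51 ξ₂.
Substitute: (1·7.51 + 1) ξ₂ = 190.5 → ξ₂ = 22.38 lbmol/h, ξ₁ = 168.1 lbmol/h.
Outlet amounts (n = n₀ + Σ ν·ξ):
  G: 372 − 1(168.1) − 1(22.38) = 181.5
  F: 0 + 1(168.1) = 168.1
  E: 0 + 1(22.38) = 22.38
  D: 0 + 1(22.38) = 22.38

ξ₁ = 168 lbmol/h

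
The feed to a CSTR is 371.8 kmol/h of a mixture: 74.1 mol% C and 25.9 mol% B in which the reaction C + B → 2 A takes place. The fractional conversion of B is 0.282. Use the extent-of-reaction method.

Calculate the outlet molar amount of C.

248 kmol/h

B reacted = 0.282 × 96.3 = 27.16 kmol/h; ν_B = −1, so ξ = 27.16/1 = 27.16 kmol/h.
Outlet amounts (n = n₀ + ν ξ):
  C: 275.5 − 1(27.16) = 248.3
  B: 96.3 − 1(27.16) = 69.14
  A: 0 + 2(27.16) = 54.31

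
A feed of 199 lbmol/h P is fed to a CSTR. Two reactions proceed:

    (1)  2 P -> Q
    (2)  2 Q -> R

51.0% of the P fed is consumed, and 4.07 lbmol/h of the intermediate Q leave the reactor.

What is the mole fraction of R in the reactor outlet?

Conversion of P: P consumed = 2ξ₁ = 0.51 × 199 → ξ₁ = 50.74 lbmol/h.
Q balance: n_Q = 0 + 1ξ₁ − 2ξ₂ = 4.07 → ξ₂ = (1·50.74 − 4.07)/2 = 23.34 lbmol/h.
Outlet amounts (n = n₀ + Σ ν·ξ):
  P: 199 − 2(50.74) = 97.51
  Q: 0 + 1(50.74) − 2(23.34) = 4.07
  R: 0 + 1(23.34) = 23.34
Total out = 124.9 lbmol/h; y_R = 23.34 / 124.9 = 0.1868.

0.187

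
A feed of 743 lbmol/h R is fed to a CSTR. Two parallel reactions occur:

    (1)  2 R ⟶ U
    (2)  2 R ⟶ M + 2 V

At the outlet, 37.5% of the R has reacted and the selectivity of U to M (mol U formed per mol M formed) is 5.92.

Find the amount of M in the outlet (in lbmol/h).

Conversion of R: R consumed = 0.375 × 743 = 278.6 lbmol/h = 2ξ₁ + 2ξ₂.
Selectivity: 1ξ₁ / (1ξ₂) = 5.92 → ξ₁ = 5.92 ξ₂.
Substitute: (2·5.92 + 2) ξ₂ = 278.6 → ξ₂ = 20.13 lbmol/h, ξ₁ = 119.2 lbmol/h.
Outlet amounts (n = n₀ + Σ ν·ξ):
  R: 743 − 2(119.2) − 2(20.13) = 464.4
  U: 0 + 1(119.2) = 119.2
  M: 0 + 1(20.13) = 20.13
  V: 0 + 2(20.13) = 40.26

20.1 lbmol/h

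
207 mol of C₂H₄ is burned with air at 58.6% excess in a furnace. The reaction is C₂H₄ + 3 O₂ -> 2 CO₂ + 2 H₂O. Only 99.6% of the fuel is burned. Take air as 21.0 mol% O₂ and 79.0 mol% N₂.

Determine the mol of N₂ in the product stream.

Stoichiometric O₂ = 3 × 207 = 621 mol; O₂ fed = 621 × 1.586 = 984.9 mol.
N₂ fed = 984.9 × 79/21 = 3705 mol.
Fuel reacted = 0.996 × 207 → ξ = 206.2 mol.
Outlet (n = n₀ + ν ξ):
  C₂H₄: 207 − 1(206.2) = 0.828
  O₂: 984.9 − 3(206.2) = 366.4
  N₂: 3705 (inert)
  CO₂: 0 + 2(206.2) = 412.3
  H₂O: 0 + 2(206.2) = 412.3

3710 mol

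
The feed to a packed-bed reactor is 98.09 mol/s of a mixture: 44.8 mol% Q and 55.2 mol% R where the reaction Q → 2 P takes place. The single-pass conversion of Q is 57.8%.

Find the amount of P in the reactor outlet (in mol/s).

50.8 mol/s

Q reacted = 0.578 × 43.94 = 25.4 mol/s; ν_Q = −1, so ξ = 25.4/1 = 25.4 mol/s.
Outlet amounts (n = n₀ + ν ξ):
  Q: 43.94 − 1(25.4) = 18.54
  P: 0 + 2(25.4) = 50.8
  R: 54.15 (inert)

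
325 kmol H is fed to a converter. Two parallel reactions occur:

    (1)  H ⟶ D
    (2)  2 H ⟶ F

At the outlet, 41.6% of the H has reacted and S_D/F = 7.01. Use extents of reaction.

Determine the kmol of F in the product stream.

Conversion of H: H consumed = 0.416 × 325 = 135.2 kmol = 1ξ₁ + 2ξ₂.
Selectivity: 1ξ₁ / (1ξ₂) = 7.01 → ξ₁ = 7.01 ξ₂.
Substitute: (1·7.01 + 2) ξ₂ = 135.2 → ξ₂ = 15.01 kmol, ξ₁ = 105.2 kmol.
Outlet amounts (n = n₀ + Σ ν·ξ):
  H: 325 − 1(105.2) − 2(15.01) = 189.8
  D: 0 + 1(105.2) = 105.2
  F: 0 + 1(15.01) = 15.01

15 kmol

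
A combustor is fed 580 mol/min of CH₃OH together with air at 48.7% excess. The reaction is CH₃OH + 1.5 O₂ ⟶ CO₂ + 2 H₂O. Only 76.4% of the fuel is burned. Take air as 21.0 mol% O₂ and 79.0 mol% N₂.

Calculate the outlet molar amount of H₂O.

Stoichiometric O₂ = 1.5 × 580 = 870 mol/min; O₂ fed = 870 × 1.487 = 1294 mol/min.
N₂ fed = 1294 × 79/21 = 4867 mol/min.
Fuel reacted = 0.764 × 580 → ξ = 443.1 mol/min.
Outlet (n = n₀ + ν ξ):
  CH₃OH: 580 − 1(443.1) = 136.9
  O₂: 1294 − 1.5(443.1) = 629
  N₂: 4867 (inert)
  CO₂: 0 + 1(443.1) = 443.1
  H₂O: 0 + 2(443.1) = 886.2

886 mol/min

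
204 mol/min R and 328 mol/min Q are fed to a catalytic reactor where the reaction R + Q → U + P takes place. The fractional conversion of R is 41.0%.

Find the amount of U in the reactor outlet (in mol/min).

R reacted = 0.41 × 204 = 83.64 mol/min; ν_R = −1, so ξ = 83.64/1 = 83.64 mol/min.
Outlet amounts (n = n₀ + ν ξ):
  R: 204 − 1(83.64) = 120.4
  Q: 328 − 1(83.64) = 244.4
  U: 0 + 1(83.64) = 83.64
  P: 0 + 1(83.64) = 83.64

83.6 mol/min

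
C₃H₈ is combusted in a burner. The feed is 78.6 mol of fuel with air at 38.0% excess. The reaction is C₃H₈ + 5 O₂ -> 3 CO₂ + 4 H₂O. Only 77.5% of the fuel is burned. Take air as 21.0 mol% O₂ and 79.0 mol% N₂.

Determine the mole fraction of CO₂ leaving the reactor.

Stoichiometric O₂ = 5 × 78.6 = 393 mol; O₂ fed = 393 × 1.380 = 542.3 mol.
N₂ fed = 542.3 × 79/21 = 2040 mol.
Fuel reacted = 0.775 × 78.6 → ξ = 60.91 mol.
Outlet (n = n₀ + ν ξ):
  C₃H₈: 78.6 − 1(60.91) = 17.68
  O₂: 542.3 − 5(60.91) = 237.8
  N₂: 2040 (inert)
  CO₂: 0 + 3(60.91) = 182.7
  H₂O: 0 + 4(60.91) = 243.7
Total out = 2722 mol; y_CO₂ = 182.7 / 2722 = 0.06713.

0.0671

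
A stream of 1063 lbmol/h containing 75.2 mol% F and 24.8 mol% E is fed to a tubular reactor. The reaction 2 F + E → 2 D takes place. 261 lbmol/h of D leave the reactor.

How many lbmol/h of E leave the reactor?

For D: n = n₀ + 2ξ → 261 = 0 + 2ξ, giving ξ = 130.5 lbmol/h.
Outlet amounts (n = n₀ + ν ξ):
  F: 799.4 − 2(130.5) = 538.4
  E: 263.6 − 1(130.5) = 133.1
  D: 0 + 2(130.5) = 261

133 lbmol/h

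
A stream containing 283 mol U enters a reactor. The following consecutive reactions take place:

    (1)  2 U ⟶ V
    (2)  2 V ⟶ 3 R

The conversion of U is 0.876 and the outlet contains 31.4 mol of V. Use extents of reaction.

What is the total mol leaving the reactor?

205 mol

Conversion of U: U consumed = 2ξ₁ = 0.876 × 283 → ξ₁ = 124 mol.
V balance: n_V = 0 + 1ξ₁ − 2ξ₂ = 31.4 → ξ₂ = (1·124 − 31.4)/2 = 46.28 mol.
Outlet amounts (n = n₀ + Σ ν·ξ):
  U: 283 − 2(124) = 35.09
  V: 0 + 1(124) − 2(46.28) = 31.4
  R: 0 + 3(46.28) = 138.8
Total out = 35.09 + 31.4 + 138.8 = 205.3 mol.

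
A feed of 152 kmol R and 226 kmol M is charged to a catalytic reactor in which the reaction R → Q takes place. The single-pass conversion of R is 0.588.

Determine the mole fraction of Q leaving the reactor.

0.236

R reacted = 0.588 × 152 = 89.38 kmol; ν_R = −1, so ξ = 89.38/1 = 89.38 kmol.
Outlet amounts (n = n₀ + ν ξ):
  R: 152 − 1(89.38) = 62.62
  Q: 0 + 1(89.38) = 89.38
  M: 226 (inert)
Total out = 378 kmol; y_Q = 89.38 / 378 = 0.2364.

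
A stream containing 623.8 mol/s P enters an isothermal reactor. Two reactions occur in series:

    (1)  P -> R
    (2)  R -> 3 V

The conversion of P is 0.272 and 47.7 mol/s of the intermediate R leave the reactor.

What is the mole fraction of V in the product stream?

Conversion of P: P consumed = 1ξ₁ = 0.272 × 623.8 → ξ₁ = 169.7 mol/s.
R balance: n_R = 0 + 1ξ₁ − 1ξ₂ = 47.7 → ξ₂ = (1·169.7 − 47.7)/1 = 122 mol/s.
Outlet amounts (n = n₀ + Σ ν·ξ):
  P: 623.8 − 1(169.7) = 454.1
  R: 0 + 1(169.7) − 1(122) = 47.7
  V: 0 + 3(122) = 365.9
Total out = 867.7 mol/s; y_V = 365.9 / 867.7 = 0.4217.

0.422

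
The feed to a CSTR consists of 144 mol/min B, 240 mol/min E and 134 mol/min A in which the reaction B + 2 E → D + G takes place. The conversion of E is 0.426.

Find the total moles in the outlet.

E reacted = 0.426 × 240 = 102.2 mol/min; ν_E = −2, so ξ = 102.2/2 = 51.12 mol/min.
Outlet amounts (n = n₀ + ν ξ):
  B: 144 − 1(51.12) = 92.88
  E: 240 − 2(51.12) = 137.8
  D: 0 + 1(51.12) = 51.12
  G: 0 + 1(51.12) = 51.12
  A: 134 (inert)
Total out = 92.88 + 137.8 + 51.12 + 51.12 + 134 = 466.9 mol/min.

467 mol/min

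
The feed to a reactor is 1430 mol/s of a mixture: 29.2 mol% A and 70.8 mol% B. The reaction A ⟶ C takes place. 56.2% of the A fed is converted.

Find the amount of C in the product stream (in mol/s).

A reacted = 0.562 × 417.6 = 234.7 mol/s; ν_A = −1, so ξ = 234.7/1 = 234.7 mol/s.
Outlet amounts (n = n₀ + ν ξ):
  A: 417.6 − 1(234.7) = 182.9
  C: 0 + 1(234.7) = 234.7
  B: 1012 (inert)

235 mol/s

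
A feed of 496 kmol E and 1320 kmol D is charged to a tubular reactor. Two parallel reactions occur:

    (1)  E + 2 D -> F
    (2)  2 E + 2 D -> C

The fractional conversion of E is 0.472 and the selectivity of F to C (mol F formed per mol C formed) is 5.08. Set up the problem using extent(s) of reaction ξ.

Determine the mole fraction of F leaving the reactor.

Conversion of E: E consumed = 0.472 × 496 = 234.1 kmol = 1ξ₁ + 2ξ₂.
Selectivity: 1ξ₁ / (1ξ₂) = 5.08 → ξ₁ = 5.08 ξ₂.
Substitute: (1·5.08 + 2) ξ₂ = 234.1 → ξ₂ = 33.07 kmol, ξ₁ = 168 kmol.
Outlet amounts (n = n₀ + Σ ν·ξ):
  E: 496 − 1(168) − 2(33.07) = 261.9
  D: 1320 − 2(168) − 2(33.07) = 917.9
  F: 0 + 1(168) = 168
  C: 0 + 1(33.07) = 33.07
Total out = 1381 kmol; y_F = 168 / 1381 = 0.1216.

0.122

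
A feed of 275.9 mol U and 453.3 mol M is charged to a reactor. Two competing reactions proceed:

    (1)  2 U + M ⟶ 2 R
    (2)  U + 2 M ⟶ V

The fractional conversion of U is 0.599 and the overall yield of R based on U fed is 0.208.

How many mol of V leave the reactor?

Yield of R: 2ξ₁ / 275.9 = 0.208 → ξ₁ = 28.69 mol.
Conversion of U: 2ξ₁ + 1ξ₂ = 0.599 × 275.9 = 165.3 → ξ₂ = 107.9 mol.
Outlet amounts (n = n₀ + Σ ν·ξ):
  U: 275.9 − 2(28.69) − 1(107.9) = 110.6
  M: 453.3 − 1(28.69) − 2(107.9) = 208.9
  R: 0 + 2(28.69) = 57.39
  V: 0 + 1(107.9) = 107.9

108 mol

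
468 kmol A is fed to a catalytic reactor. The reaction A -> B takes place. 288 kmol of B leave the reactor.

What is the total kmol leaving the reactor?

468 kmol

For B: n = n₀ + 1ξ → 288 = 0 + 1ξ, giving ξ = 288 kmol.
Outlet amounts (n = n₀ + ν ξ):
  A: 468 − 1(288) = 180
  B: 0 + 1(288) = 288
Total out = 180 + 288 = 468 kmol.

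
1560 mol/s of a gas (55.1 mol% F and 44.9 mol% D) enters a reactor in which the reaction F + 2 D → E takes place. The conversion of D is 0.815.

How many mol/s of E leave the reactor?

285 mol/s

D reacted = 0.815 × 700.4 = 570.9 mol/s; ν_D = −2, so ξ = 570.9/2 = 285.4 mol/s.
Outlet amounts (n = n₀ + ν ξ):
  F: 859.6 − 1(285.4) = 574.1
  D: 700.4 − 2(285.4) = 129.6
  E: 0 + 1(285.4) = 285.4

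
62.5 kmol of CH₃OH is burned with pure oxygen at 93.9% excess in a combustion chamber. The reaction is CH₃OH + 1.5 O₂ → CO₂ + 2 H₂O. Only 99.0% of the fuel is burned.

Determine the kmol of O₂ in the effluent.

89 kmol

Stoichiometric O₂ = 1.5 × 62.5 = 93.75 kmol; O₂ fed = 93.75 × 1.939 = 181.8 kmol.
Fuel reacted = 0.99 × 62.5 → ξ = 61.88 kmol.
Outlet (n = n₀ + ν ξ):
  CH₃OH: 62.5 − 1(61.88) = 0.625
  O₂: 181.8 − 1.5(61.88) = 88.97
  CO₂: 0 + 1(61.88) = 61.88
  H₂O: 0 + 2(61.88) = 123.8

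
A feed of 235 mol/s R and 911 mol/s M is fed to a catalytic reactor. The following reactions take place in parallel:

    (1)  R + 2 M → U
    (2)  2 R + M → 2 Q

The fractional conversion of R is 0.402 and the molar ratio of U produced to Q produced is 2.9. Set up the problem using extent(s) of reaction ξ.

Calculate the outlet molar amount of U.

70.2 mol/s

Conversion of R: R consumed = 0.402 × 235 = 94.47 mol/s = 1ξ₁ + 2ξ₂.
Selectivity: 1ξ₁ / (2ξ₂) = 2.9 → ξ₁ = 5.8 ξ₂.
Substitute: (1·5.8 + 2) ξ₂ = 94.47 → ξ₂ = 12.11 mol/s, ξ₁ = 70.25 mol/s.
Outlet amounts (n = n₀ + Σ ν·ξ):
  R: 235 − 1(70.25) − 2(12.11) = 140.5
  M: 911 − 2(70.25) − 1(12.11) = 758.4
  U: 0 + 1(70.25) = 70.25
  Q: 0 + 2(12.11) = 24.22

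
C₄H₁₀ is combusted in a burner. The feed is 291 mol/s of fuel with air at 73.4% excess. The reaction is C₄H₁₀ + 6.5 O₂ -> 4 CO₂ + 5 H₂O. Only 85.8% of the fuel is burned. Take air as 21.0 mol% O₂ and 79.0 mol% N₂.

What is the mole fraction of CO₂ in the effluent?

0.0613

Stoichiometric O₂ = 6.5 × 291 = 1892 mol/s; O₂ fed = 1892 × 1.734 = 3280 mol/s.
N₂ fed = 3280 × 79/21 = 12340 mol/s.
Fuel reacted = 0.858 × 291 → ξ = 249.7 mol/s.
Outlet (n = n₀ + ν ξ):
  C₄H₁₀: 291 − 1(249.7) = 41.32
  O₂: 3280 − 6.5(249.7) = 1657
  N₂: 12340 (inert)
  CO₂: 0 + 4(249.7) = 998.7
  H₂O: 0 + 5(249.7) = 1248
Total out = 16280 mol/s; y_CO₂ = 998.7 / 16280 = 0.06133.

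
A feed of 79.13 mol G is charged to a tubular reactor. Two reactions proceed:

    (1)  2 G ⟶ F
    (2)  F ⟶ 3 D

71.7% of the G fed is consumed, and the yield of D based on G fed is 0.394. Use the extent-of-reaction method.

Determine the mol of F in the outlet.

18 mol

Conversion of G: G consumed = 2ξ₁ = 0.717 × 79.13 → ξ₁ = 28.37 mol.
Yield of D: 3ξ₂ / 79.13 = 0.394 → ξ₂ = 10.39 mol.
Outlet amounts (n = n₀ + Σ ν·ξ):
  G: 79.13 − 2(28.37) = 22.39
  F: 0 + 1(28.37) − 1(10.39) = 17.98
  D: 0 + 3(10.39) = 31.18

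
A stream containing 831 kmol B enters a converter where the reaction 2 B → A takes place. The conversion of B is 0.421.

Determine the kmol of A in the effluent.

175 kmol

B reacted = 0.421 × 831 = 349.9 kmol; ν_B = −2, so ξ = 349.9/2 = 174.9 kmol.
Outlet amounts (n = n₀ + ν ξ):
  B: 831 − 2(174.9) = 481.1
  A: 0 + 1(174.9) = 174.9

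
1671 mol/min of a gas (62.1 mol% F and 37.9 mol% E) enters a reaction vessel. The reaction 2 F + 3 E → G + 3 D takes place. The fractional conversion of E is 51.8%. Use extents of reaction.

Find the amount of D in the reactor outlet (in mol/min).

E reacted = 0.518 × 633.3 = 328.1 mol/min; ν_E = −3, so ξ = 328.1/3 = 109.4 mol/min.
Outlet amounts (n = n₀ + ν ξ):
  F: 1038 − 2(109.4) = 819
  E: 633.3 − 3(109.4) = 305.3
  G: 0 + 1(109.4) = 109.4
  D: 0 + 3(109.4) = 328.1

328 mol/min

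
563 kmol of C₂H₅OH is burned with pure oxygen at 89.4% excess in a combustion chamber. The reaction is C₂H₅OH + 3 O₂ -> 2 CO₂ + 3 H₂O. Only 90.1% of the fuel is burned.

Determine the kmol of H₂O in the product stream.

1520 kmol

Stoichiometric O₂ = 3 × 563 = 1689 kmol; O₂ fed = 1689 × 1.894 = 3199 kmol.
Fuel reacted = 0.901 × 563 → ξ = 507.3 kmol.
Outlet (n = n₀ + ν ξ):
  C₂H₅OH: 563 − 1(507.3) = 55.74
  O₂: 3199 − 3(507.3) = 1677
  CO₂: 0 + 2(507.3) = 1015
  H₂O: 0 + 3(507.3) = 1522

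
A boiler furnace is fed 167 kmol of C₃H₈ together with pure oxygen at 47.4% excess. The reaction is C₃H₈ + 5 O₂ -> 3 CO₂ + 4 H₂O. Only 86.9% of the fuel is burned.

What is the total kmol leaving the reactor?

1540 kmol

Stoichiometric O₂ = 5 × 167 = 835 kmol; O₂ fed = 835 × 1.474 = 1231 kmol.
Fuel reacted = 0.869 × 167 → ξ = 145.1 kmol.
Outlet (n = n₀ + ν ξ):
  C₃H₈: 167 − 1(145.1) = 21.88
  O₂: 1231 − 5(145.1) = 505.2
  CO₂: 0 + 3(145.1) = 435.4
  H₂O: 0 + 4(145.1) = 580.5
Total out = 21.88 + 505.2 + 435.4 + 580.5 = 1543 kmol.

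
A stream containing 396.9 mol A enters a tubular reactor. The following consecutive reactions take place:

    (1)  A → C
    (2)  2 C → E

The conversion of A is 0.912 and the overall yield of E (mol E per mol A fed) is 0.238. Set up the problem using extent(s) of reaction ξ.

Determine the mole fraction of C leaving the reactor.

0.572

Conversion of A: A consumed = 1ξ₁ = 0.912 × 396.9 → ξ₁ = 362 mol.
Yield of E: 1ξ₂ / 396.9 = 0.238 → ξ₂ = 94.46 mol.
Outlet amounts (n = n₀ + Σ ν·ξ):
  A: 396.9 − 1(362) = 34.93
  C: 0 + 1(362) − 2(94.46) = 173
  E: 0 + 1(94.46) = 94.46
Total out = 302.4 mol; y_C = 173 / 302.4 = 0.5722.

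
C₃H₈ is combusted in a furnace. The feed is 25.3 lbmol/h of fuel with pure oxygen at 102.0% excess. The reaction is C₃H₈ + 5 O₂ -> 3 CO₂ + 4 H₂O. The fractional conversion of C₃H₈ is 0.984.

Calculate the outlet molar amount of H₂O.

99.6 lbmol/h

Stoichiometric O₂ = 5 × 25.3 = 126.5 lbmol/h; O₂ fed = 126.5 × 2.020 = 255.5 lbmol/h.
Fuel reacted = 0.984 × 25.3 → ξ = 24.9 lbmol/h.
Outlet (n = n₀ + ν ξ):
  C₃H₈: 25.3 − 1(24.9) = 0.4048
  O₂: 255.5 − 5(24.9) = 131.1
  CO₂: 0 + 3(24.9) = 74.69
  H₂O: 0 + 4(24.9) = 99.58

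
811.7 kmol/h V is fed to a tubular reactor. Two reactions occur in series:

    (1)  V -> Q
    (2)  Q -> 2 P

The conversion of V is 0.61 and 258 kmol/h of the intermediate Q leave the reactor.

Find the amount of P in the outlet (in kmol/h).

Conversion of V: V consumed = 1ξ₁ = 0.61 × 811.7 → ξ₁ = 495.1 kmol/h.
Q balance: n_Q = 0 + 1ξ₁ − 1ξ₂ = 258 → ξ₂ = (1·495.1 − 258)/1 = 237.1 kmol/h.
Outlet amounts (n = n₀ + Σ ν·ξ):
  V: 811.7 − 1(495.1) = 316.6
  Q: 0 + 1(495.1) − 1(237.1) = 258
  P: 0 + 2(237.1) = 474.3

474 kmol/h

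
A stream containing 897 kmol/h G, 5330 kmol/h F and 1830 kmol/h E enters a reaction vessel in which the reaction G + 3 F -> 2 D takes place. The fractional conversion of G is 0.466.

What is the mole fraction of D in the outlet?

0.116

G reacted = 0.466 × 897 = 418 kmol/h; ν_G = −1, so ξ = 418/1 = 418 kmol/h.
Outlet amounts (n = n₀ + ν ξ):
  G: 897 − 1(418) = 479
  F: 5330 − 3(418) = 4076
  D: 0 + 2(418) = 836
  E: 1830 (inert)
Total out = 7221 kmol/h; y_D = 836 / 7221 = 0.1158.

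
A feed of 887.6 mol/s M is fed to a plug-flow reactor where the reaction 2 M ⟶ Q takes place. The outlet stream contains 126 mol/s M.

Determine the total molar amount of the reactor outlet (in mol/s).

For M: n = n₀ − 2ξ → 126 = 887.6 − 2ξ, giving ξ = 380.8 mol/s.
Outlet amounts (n = n₀ + ν ξ):
  M: 887.6 − 2(380.8) = 126
  Q: 0 + 1(380.8) = 380.8
Total out = 126 + 380.8 = 506.8 mol/s.

507 mol/s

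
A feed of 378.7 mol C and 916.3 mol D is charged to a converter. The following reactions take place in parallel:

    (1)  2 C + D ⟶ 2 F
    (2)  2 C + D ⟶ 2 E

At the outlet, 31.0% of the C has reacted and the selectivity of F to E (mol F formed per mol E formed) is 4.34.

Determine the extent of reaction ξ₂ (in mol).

Conversion of C: C consumed = 0.31 × 378.7 = 117.4 mol = 2ξ₁ + 2ξ₂.
Selectivity: 2ξ₁ / (2ξ₂) = 4.34 → ξ₁ = 4.34 ξ₂.
Substitute: (2·4.34 + 2) ξ₂ = 117.4 → ξ₂ = 10.99 mol, ξ₁ = 47.71 mol.
Outlet amounts (n = n₀ + Σ ν·ξ):
  C: 378.7 − 2(47.71) − 2(10.99) = 261.3
  D: 916.3 − 1(47.71) − 1(10.99) = 857.6
  F: 0 + 2(47.71) = 95.41
  E: 0 + 2(10.99) = 21.98

ξ₂ = 11 mol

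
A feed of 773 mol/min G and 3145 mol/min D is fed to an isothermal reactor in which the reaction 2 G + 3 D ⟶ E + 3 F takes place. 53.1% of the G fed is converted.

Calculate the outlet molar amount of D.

2530 mol/min

G reacted = 0.531 × 773 = 410.5 mol/min; ν_G = −2, so ξ = 410.5/2 = 205.2 mol/min.
Outlet amounts (n = n₀ + ν ξ):
  G: 773 − 2(205.2) = 362.5
  D: 3145 − 3(205.2) = 2529
  E: 0 + 1(205.2) = 205.2
  F: 0 + 3(205.2) = 615.7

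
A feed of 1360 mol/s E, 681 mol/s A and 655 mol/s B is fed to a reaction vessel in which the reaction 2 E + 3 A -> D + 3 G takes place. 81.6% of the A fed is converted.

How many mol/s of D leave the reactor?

185 mol/s

A reacted = 0.816 × 681 = 555.7 mol/s; ν_A = −3, so ξ = 555.7/3 = 185.2 mol/s.
Outlet amounts (n = n₀ + ν ξ):
  E: 1360 − 2(185.2) = 989.5
  A: 681 − 3(185.2) = 125.3
  D: 0 + 1(185.2) = 185.2
  G: 0 + 3(185.2) = 555.7
  B: 655 (inert)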